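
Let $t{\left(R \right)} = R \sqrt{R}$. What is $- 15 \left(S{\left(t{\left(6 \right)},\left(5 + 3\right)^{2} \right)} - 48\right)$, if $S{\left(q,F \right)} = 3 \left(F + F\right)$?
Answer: $-5040$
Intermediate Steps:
$t{\left(R \right)} = R^{\frac{3}{2}}$
$S{\left(q,F \right)} = 6 F$ ($S{\left(q,F \right)} = 3 \cdot 2 F = 6 F$)
$- 15 \left(S{\left(t{\left(6 \right)},\left(5 + 3\right)^{2} \right)} - 48\right) = - 15 \left(6 \left(5 + 3\right)^{2} - 48\right) = - 15 \left(6 \cdot 8^{2} - 48\right) = - 15 \left(6 \cdot 64 - 48\right) = - 15 \left(384 - 48\right) = \left(-15\right) 336 = -5040$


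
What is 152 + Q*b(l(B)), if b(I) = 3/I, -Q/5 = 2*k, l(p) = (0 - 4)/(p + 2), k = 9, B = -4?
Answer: 17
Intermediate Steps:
l(p) = -4/(2 + p)
Q = -90 (Q = -10*9 = -5*18 = -90)
152 + Q*b(l(B)) = 152 - 270/((-4/(2 - 4))) = 152 - 270/((-4/(-2))) = 152 - 270/((-4*(-½))) = 152 - 270/2 = 152 - 90*3/2 = 152 - 135 = 17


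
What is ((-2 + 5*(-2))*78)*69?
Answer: -64584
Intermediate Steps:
((-2 + 5*(-2))*78)*69 = ((-2 - 10)*78)*69 = -12*78*69 = -936*69 = -64584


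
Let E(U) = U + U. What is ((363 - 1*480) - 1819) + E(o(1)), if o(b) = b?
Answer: -1934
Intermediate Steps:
E(U) = 2*U
((363 - 1*480) - 1819) + E(o(1)) = ((363 - 1*480) - 1819) + 2*1 = ((363 - 480) - 1819) + 2 = (-117 - 1819) + 2 = -1936 + 2 = -1934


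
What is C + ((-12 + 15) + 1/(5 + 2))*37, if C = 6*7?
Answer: 1108/7 ≈ 158.29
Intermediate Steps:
C = 42
C + ((-12 + 15) + 1/(5 + 2))*37 = 42 + ((-12 + 15) + 1/(5 + 2))*37 = 42 + (3 + 1/7)*37 = 42 + (3 + ⅐)*37 = 42 + (22/7)*37 = 42 + 814/7 = 1108/7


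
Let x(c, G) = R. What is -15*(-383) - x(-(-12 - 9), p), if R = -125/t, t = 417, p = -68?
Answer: 2395790/417 ≈ 5745.3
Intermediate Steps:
R = -125/417 ≈ -0.29976
x(c, G) = -125/417
-15*(-383) - x(-(-12 - 9), p) = -15*(-383) - 1*(-125/417) = 5745 + 125/417 = 2395790/417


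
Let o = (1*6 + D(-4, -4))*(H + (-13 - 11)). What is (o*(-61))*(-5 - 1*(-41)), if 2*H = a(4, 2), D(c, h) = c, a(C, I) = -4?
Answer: 114192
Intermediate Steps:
H = -2 (H = (½)*(-4) = -2)
o = -52 (o = (1*6 - 4)*(-2 + (-13 - 11)) = (6 - 4)*(-2 - 24) = 2*(-26) = -52)
(o*(-61))*(-5 - 1*(-41)) = (-52*(-61))*(-5 - 1*(-41)) = 3172*(-5 + 41) = 3172*36 = 114192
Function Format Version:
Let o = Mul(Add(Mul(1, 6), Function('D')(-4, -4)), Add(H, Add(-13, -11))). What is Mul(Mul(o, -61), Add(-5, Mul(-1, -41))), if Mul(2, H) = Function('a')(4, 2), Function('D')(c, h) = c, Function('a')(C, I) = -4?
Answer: 114192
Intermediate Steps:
H = -2 (H = Mul(Rational(1, 2), -4) = -2)
o = -52 (o = Mul(Add(Mul(1, 6), -4), Add(-2, Add(-13, -11))) = Mul(Add(6, -4), Add(-2, -24)) = Mul(2, -26) = -52)
Mul(Mul(o, -61), Add(-5, Mul(-1, -41))) = Mul(Mul(-52, -61), Add(-5, Mul(-1, -41))) = Mul(3172, Add(-5, 41)) = Mul(3172, 36) = 114192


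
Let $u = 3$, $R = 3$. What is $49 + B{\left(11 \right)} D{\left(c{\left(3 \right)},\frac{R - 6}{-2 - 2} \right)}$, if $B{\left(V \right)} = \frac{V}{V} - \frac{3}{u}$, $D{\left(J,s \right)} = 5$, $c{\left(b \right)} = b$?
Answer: $49$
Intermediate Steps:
$B{\left(V \right)} = 0$ ($B{\left(V \right)} = \frac{V}{V} - \frac{3}{3} = 1 - 1 = 0$)
$49 + B{\left(11 \right)} D{\left(c{\left(3 \right)},\frac{R - 6}{-2 - 2} \right)} = 49 + 0 \cdot 5 = 49 + 0 = 49$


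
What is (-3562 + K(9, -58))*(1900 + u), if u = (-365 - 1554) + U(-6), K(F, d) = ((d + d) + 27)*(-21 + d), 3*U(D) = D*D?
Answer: -24283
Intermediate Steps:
U(D) = D²/3 (U(D) = (D*D)/3 = D²/3)
K(F, d) = (-21 + d)*(27 + 2*d) (K(F, d) = (2*d + 27)*(-21 + d) = (27 + 2*d)*(-21 + d) = (-21 + d)*(27 + 2*d))
u = -1907 (u = (-365 - 1554) + (⅓)*(-6)² = -1919 + (⅓)*36 = -1919 + 12 = -1907)
(-3562 + K(9, -58))*(1900 + u) = (-3562 + (-567 - 15*(-58) + 2*(-58)²))*(1900 - 1907) = (-3562 + (-567 + 870 + 2*3364))*(-7) = (-3562 + (-567 + 870 + 6728))*(-7) = (-3562 + 7031)*(-7) = 3469*(-7) = -24283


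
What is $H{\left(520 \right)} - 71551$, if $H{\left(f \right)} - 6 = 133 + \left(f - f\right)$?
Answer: $-71412$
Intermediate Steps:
$H{\left(f \right)} = 139$ ($H{\left(f \right)} = 6 + \left(133 + \left(f - f\right)\right) = 6 + \left(133 + 0\right) = 6 + 133 = 139$)
$H{\left(520 \right)} - 71551 = 139 - 71551 = -71412$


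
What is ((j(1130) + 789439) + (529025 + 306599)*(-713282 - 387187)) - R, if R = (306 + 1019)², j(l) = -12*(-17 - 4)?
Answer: -919579273590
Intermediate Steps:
j(l) = 252 (j(l) = -12*(-21) = 252)
R = 1755625 (R = 1325² = 1755625)
((j(1130) + 789439) + (529025 + 306599)*(-713282 - 387187)) - R = ((252 + 789439) + (529025 + 306599)*(-713282 - 387187)) - 1*1755625 = (789691 + 835624*(-1100469)) - 1755625 = (789691 - 919578307656) - 1755625 = -919577517965 - 1755625 = -919579273590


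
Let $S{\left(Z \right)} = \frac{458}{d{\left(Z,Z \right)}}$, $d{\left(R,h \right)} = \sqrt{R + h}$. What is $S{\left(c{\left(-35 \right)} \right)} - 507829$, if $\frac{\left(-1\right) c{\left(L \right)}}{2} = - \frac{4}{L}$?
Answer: $-507829 - \frac{229 i \sqrt{35}}{2} \approx -5.0783 \cdot 10^{5} - 677.39 i$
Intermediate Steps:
$c{\left(L \right)} = \frac{8}{L}$ ($c{\left(L \right)} = - 2 \left(- \frac{4}{L}\right) = \frac{8}{L}$)
$S{\left(Z \right)} = \frac{229 \sqrt{2}}{\sqrt{Z}}$ ($S{\left(Z \right)} = \frac{458}{\sqrt{Z + Z}} = \frac{458}{\sqrt{2 Z}} = \frac{458}{\sqrt{2} \sqrt{Z}} = 458 \frac{\sqrt{2}}{2 \sqrt{Z}} = \frac{229 \sqrt{2}}{\sqrt{Z}}$)
$S{\left(c{\left(-35 \right)} \right)} - 507829 = \frac{229 \sqrt{2}}{2 \sqrt{2} \frac{i \sqrt{35}}{35}} - 507829 = \frac{229 \sqrt{2}}{\frac{2}{35} i \sqrt{70}} - 507829 = 229 \sqrt{2} \left(- \frac{i \sqrt{70}}{4}\right) - 507829 = - \frac{229 i \sqrt{35}}{2} - 507829 = -507829 - \frac{229 i \sqrt{35}}{2}$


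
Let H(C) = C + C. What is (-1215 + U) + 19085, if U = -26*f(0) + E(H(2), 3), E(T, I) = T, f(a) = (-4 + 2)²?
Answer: 17770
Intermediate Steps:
H(C) = 2*C
f(a) = 4 (f(a) = (-2)² = 4)
U = -100 (U = -26*4 + 2*2 = -104 + 4 = -100)
(-1215 + U) + 19085 = (-1215 - 100) + 19085 = -1315 + 19085 = 17770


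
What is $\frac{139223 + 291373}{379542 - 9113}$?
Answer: $\frac{430596}{370429} \approx 1.1624$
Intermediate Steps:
$\frac{139223 + 291373}{379542 - 9113} = \frac{430596}{370429}$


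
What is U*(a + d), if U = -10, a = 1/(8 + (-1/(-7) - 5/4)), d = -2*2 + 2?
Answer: 3580/193 ≈ 18.549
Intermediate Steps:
d = -2 (d = -4 + 2 = -2)
a = 28/193 (a = 1/(8 + (-1*(-⅐) - 5*¼)) = 1/(8 + (⅐ - 5/4)) = 1/(8 - 31/28) = 1/(193/28) = 28/193 ≈ 0.14508)
U*(a + d) = -10*(28/193 - 2) = -10*(-358/193) = 3580/193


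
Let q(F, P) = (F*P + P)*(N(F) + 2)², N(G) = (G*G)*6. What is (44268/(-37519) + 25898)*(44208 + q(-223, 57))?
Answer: -64387917437041303882272/2207 ≈ -2.9174e+19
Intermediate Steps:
N(G) = 6*G² (N(G) = G²*6 = 6*G²)
q(F, P) = (2 + 6*F²)²*(P + F*P) (q(F, P) = (F*P + P)*(6*F² + 2)² = (P + F*P)*(2 + 6*F²)² = (2 + 6*F²)²*(P + F*P))
(44268/(-37519) + 25898)*(44208 + q(-223, 57)) = (44268/(-37519) + 25898)*(44208 + 4*57*(1 + 3*(-223)²)²*(1 - 223)) = (44268*(-1/37519) + 25898)*(44208 + 4*57*(1 + 3*49729)²*(-222)) = (-2604/2207 + 25898)*(44208 + 4*57*(1 + 149187)²*(-222)) = 57154282*(44208 + 4*57*149188²*(-222))/2207 = 57154282*(44208 + 4*57*22257059344*(-222))/2207 = 57154282*(44208 - 1126563315755904)/2207 = (57154282/2207)*(-1126563315711696) = -64387917437041303882272/2207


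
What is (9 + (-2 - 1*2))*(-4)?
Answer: -20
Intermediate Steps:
(9 + (-2 - 1*2))*(-4) = (9 + (-2 - 2))*(-4) = (9 - 4)*(-4) = 5*(-4) = -20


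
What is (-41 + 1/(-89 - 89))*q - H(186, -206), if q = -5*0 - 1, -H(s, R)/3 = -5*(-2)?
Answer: 12639/178 ≈ 71.006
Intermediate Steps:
H(s, R) = -30 (H(s, R) = -(-15)*(-2) = -3*10 = -30)
q = -1 (q = 0 - 1 = -1)
(-41 + 1/(-89 - 89))*q - H(186, -206) = (-41 + 1/(-89 - 89))*(-1) - 1*(-30) = (-41 + 1/(-178))*(-1) + 30 = (-41 - 1/178)*(-1) + 30 = -7299/178*(-1) + 30 = 7299/178 + 30 = 12639/178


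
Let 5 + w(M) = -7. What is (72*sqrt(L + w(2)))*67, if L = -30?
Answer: 4824*I*sqrt(42) ≈ 31263.0*I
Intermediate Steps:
w(M) = -12 (w(M) = -5 - 7 = -12)
(72*sqrt(L + w(2)))*67 = (72*sqrt(-30 - 12))*67 = (72*sqrt(-42))*67 = (72*(I*sqrt(42)))*67 = (72*I*sqrt(42))*67 = 4824*I*sqrt(42)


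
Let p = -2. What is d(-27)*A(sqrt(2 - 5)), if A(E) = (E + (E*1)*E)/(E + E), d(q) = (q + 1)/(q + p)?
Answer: 13/29 + 13*I*sqrt(3)/29 ≈ 0.44828 + 0.77644*I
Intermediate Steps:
d(q) = (1 + q)/(-2 + q) (d(q) = (q + 1)/(q - 2) = (1 + q)/(-2 + q))
A(E) = (E + E**2)/(2*E) (A(E) = (E + E*E)/((2*E)) = (E + E**2)*(1/(2*E)) = (E + E**2)/(2*E))
d(-27)*A(sqrt(2 - 5)) = ((1 - 27)/(-2 - 27))*(1/2 + sqrt(2 - 5)/2) = (-26/(-29))*(1/2 + sqrt(-3)/2) = (-1/29*(-26))*(1/2 + (I*sqrt(3))/2) = 26*(1/2 + I*sqrt(3)/2)/29 = 13/29 + 13*I*sqrt(3)/29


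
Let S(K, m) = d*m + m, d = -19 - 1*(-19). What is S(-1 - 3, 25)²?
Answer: 625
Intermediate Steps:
d = 0 (d = -19 + 19 = 0)
S(K, m) = m (S(K, m) = 0*m + m = 0 + m = m)
S(-1 - 3, 25)² = 25² = 625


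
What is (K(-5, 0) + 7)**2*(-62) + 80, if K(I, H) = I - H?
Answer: -168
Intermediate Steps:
(K(-5, 0) + 7)**2*(-62) + 80 = ((-5 - 1*0) + 7)**2*(-62) + 80 = ((-5 + 0) + 7)**2*(-62) + 80 = (-5 + 7)**2*(-62) + 80 = 2**2*(-62) + 80 = 4*(-62) + 80 = -248 + 80 = -168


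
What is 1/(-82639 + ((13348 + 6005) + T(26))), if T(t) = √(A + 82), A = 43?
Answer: -63286/4005117671 - 5*√5/4005117671 ≈ -1.5804e-5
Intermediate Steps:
T(t) = 5*√5 (T(t) = √(43 + 82) = √125 = 5*√5)
1/(-82639 + ((13348 + 6005) + T(26))) = 1/(-82639 + ((13348 + 6005) + 5*√5)) = 1/(-82639 + (19353 + 5*√5)) = 1/(-63286 + 5*√5)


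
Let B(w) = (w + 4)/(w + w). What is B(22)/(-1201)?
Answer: -13/26422 ≈ -0.00049201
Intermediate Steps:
B(w) = (4 + w)/(2*w) (B(w) = (4 + w)/((2*w)) = (4 + w)*(1/(2*w)) = (4 + w)/(2*w))
B(22)/(-1201) = ((1/2)*(4 + 22)/22)/(-1201) = ((1/2)*(1/22)*26)*(-1/1201) = (13/22)*(-1/1201) = -13/26422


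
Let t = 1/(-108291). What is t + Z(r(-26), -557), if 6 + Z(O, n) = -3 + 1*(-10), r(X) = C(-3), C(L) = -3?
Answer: -2057530/108291 ≈ -19.000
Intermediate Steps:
r(X) = -3
t = -1/108291 ≈ -9.2344e-6
Z(O, n) = -19 (Z(O, n) = -6 + (-3 + 1*(-10)) = -6 + (-3 - 10) = -6 - 13 = -19)
t + Z(r(-26), -557) = -1/108291 - 19 = -2057530/108291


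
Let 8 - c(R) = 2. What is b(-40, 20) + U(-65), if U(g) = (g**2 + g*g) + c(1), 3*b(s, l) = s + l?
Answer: 25348/3 ≈ 8449.3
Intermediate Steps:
c(R) = 6 (c(R) = 8 - 1*2 = 8 - 2 = 6)
b(s, l) = l/3 + s/3 (b(s, l) = (s + l)/3 = (l + s)/3 = l/3 + s/3)
U(g) = 6 + 2*g**2 (U(g) = (g**2 + g*g) + 6 = (g**2 + g**2) + 6 = 2*g**2 + 6 = 6 + 2*g**2)
b(-40, 20) + U(-65) = ((1/3)*20 + (1/3)*(-40)) + (6 + 2*(-65)**2) = (20/3 - 40/3) + (6 + 2*4225) = -20/3 + (6 + 8450) = -20/3 + 8456 = 25348/3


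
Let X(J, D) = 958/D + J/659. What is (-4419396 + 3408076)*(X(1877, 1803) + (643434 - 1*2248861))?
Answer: 1929120631432014320/1188177 ≈ 1.6236e+12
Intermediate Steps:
X(J, D) = 958/D + J/659 (X(J, D) = 958/D + J*(1/659) = 958/D + J/659)
(-4419396 + 3408076)*(X(1877, 1803) + (643434 - 1*2248861)) = (-4419396 + 3408076)*((958/1803 + (1/659)*1877) + (643434 - 1*2248861)) = -1011320*((958*(1/1803) + 1877/659) + (643434 - 2248861)) = -1011320*((958/1803 + 1877/659) - 1605427) = -1011320*(4015553/1188177 - 1605427) = -1011320*(-1907527421026/1188177) = 1929120631432014320/1188177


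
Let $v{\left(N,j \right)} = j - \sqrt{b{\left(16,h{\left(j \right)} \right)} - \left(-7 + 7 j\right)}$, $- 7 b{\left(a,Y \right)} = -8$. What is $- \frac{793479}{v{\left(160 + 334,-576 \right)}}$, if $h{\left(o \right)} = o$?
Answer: $\frac{1066435776}{764717} - \frac{264493 \sqrt{197967}}{764717} \approx 1240.7$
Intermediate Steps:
$b{\left(a,Y \right)} = \frac{8}{7}$ ($b{\left(a,Y \right)} = \left(- \frac{1}{7}\right) \left(-8\right) = \frac{8}{7}$)
$v{\left(N,j \right)} = j - \sqrt{\frac{57}{7} - 7 j}$ ($v{\left(N,j \right)} = j - \sqrt{\frac{8}{7} - \left(-7 + 7 j\right)} = j - \sqrt{\frac{57}{7} - 7 j}$)
$- \frac{793479}{v{\left(160 + 334,-576 \right)}} = - \frac{793479}{-576 - \frac{\sqrt{399 - -197568}}{7}} = - \frac{793479}{-576 - \frac{\sqrt{399 + 197568}}{7}} = - \frac{793479}{-576 - \frac{\sqrt{197967}}{7}}$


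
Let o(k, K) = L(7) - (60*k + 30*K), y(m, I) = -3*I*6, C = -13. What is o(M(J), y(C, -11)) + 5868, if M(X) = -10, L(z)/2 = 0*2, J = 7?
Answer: 528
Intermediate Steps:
y(m, I) = -18*I
L(z) = 0 (L(z) = 2*(0*2) = 2*0 = 0)
o(k, K) = -60*k - 30*K (o(k, K) = 0 - (60*k + 30*K) = 0 - (30*K + 60*k) = 0 + (-60*k - 30*K) = -60*k - 30*K)
o(M(J), y(C, -11)) + 5868 = (-60*(-10) - (-540)*(-11)) + 5868 = (600 - 30*198) + 5868 = (600 - 5940) + 5868 = -5340 + 5868 = 528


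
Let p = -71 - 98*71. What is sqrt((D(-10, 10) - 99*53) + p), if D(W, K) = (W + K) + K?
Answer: I*sqrt(12266) ≈ 110.75*I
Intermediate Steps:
p = -7029 (p = -71 - 6958 = -7029)
D(W, K) = W + 2*K (D(W, K) = (K + W) + K = W + 2*K)
sqrt((D(-10, 10) - 99*53) + p) = sqrt(((-10 + 2*10) - 99*53) - 7029) = sqrt(((-10 + 20) - 5247) - 7029) = sqrt((10 - 5247) - 7029) = sqrt(-5237 - 7029) = sqrt(-12266) = I*sqrt(12266)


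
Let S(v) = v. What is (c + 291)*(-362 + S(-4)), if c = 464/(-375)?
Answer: -13256642/125 ≈ -1.0605e+5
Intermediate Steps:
c = -464/375 (c = 464*(-1/375) = -464/375 ≈ -1.2373)
(c + 291)*(-362 + S(-4)) = (-464/375 + 291)*(-362 - 4) = (108661/375)*(-366) = -13256642/125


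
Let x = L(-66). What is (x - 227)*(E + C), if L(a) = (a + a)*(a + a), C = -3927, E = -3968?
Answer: -135770315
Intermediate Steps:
L(a) = 4*a**2 (L(a) = (2*a)*(2*a) = 4*a**2)
x = 17424 (x = 4*(-66)**2 = 4*4356 = 17424)
(x - 227)*(E + C) = (17424 - 227)*(-3968 - 3927) = 17197*(-7895) = -135770315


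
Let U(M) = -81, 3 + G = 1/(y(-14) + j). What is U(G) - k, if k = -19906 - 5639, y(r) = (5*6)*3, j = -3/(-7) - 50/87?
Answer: 25464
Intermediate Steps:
j = -89/609 (j = -3*(-1/7) - 50*1/87 = 3/7 - 50/87 = -89/609 ≈ -0.14614)
y(r) = 90 (y(r) = 30*3 = 90)
k = -25545
G = -163554/54721 (G = -3 + 1/(90 - 89/609) = -3 + 1/(54721/609) = -3 + 609/54721 = -163554/54721 ≈ -2.9889)
U(G) - k = -81 - 1*(-25545) = -81 + 25545 = 25464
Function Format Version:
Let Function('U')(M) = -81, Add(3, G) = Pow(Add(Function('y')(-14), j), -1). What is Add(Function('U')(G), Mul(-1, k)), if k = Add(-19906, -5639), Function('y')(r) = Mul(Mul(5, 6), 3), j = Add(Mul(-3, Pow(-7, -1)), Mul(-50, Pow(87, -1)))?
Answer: 25464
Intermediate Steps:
j = Rational(-89, 609) (j = Add(Mul(-3, Rational(-1, 7)), Mul(-50, Rational(1, 87))) = Add(Rational(3, 7), Rational(-50, 87)) = Rational(-89, 609) ≈ -0.14614)
Function('y')(r) = 90 (Function('y')(r) = Mul(30, 3) = 90)
k = -25545
G = Rational(-163554, 54721) (G = Add(-3, Pow(Add(90, Rational(-89, 609)), -1)) = Add(-3, Pow(Rational(54721, 609), -1)) = Add(-3, Rational(609, 54721)) = Rational(-163554, 54721) ≈ -2.9889)
Add(Function('U')(G), Mul(-1, k)) = Add(-81, Mul(-1, -25545)) = Add(-81, 25545) = 25464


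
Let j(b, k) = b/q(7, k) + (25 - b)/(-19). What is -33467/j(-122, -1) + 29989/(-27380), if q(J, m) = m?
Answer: -17475308859/59441980 ≈ -293.99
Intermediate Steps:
j(b, k) = -25/19 + b/19 + b/k (j(b, k) = b/k + (25 - b)/(-19) = b/k + (25 - b)*(-1/19) = b/k + (-25/19 + b/19) = -25/19 + b/19 + b/k)
-33467/j(-122, -1) + 29989/(-27380) = -33467*(-1/(-122 + (1/19)*(-1)*(-25 - 122))) + 29989/(-27380) = -33467*(-1/(-122 + (1/19)*(-1)*(-147))) + 29989*(-1/27380) = -33467*(-1/(-122 + 147/19)) - 29989/27380 = -33467/((-1*(-2171/19))) - 29989/27380 = -33467/2171/19 - 29989/27380 = -33467*19/2171 - 29989/27380 = -635873/2171 - 29989/27380 = -17475308859/59441980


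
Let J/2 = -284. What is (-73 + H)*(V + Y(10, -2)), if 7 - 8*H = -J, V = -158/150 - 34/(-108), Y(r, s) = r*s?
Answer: 6411313/2160 ≈ 2968.2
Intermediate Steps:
J = -568 (J = 2*(-284) = -568)
V = -997/1350 (V = -158*1/150 - 34*(-1/108) = -79/75 + 17/54 = -997/1350 ≈ -0.73852)
H = -561/8 (H = 7/8 - (-1)*(-568)/8 = 7/8 - 1/8*568 = 7/8 - 71 = -561/8 ≈ -70.125)
(-73 + H)*(V + Y(10, -2)) = (-73 - 561/8)*(-997/1350 + 10*(-2)) = -1145*(-997/1350 - 20)/8 = -1145/8*(-27997/1350) = 6411313/2160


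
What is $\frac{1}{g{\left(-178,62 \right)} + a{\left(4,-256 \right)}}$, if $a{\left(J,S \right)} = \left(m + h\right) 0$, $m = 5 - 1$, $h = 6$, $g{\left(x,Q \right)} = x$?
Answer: $- \frac{1}{178} \approx -0.005618$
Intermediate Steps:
$m = 4$ ($m = 5 - 1 = 4$)
$a{\left(J,S \right)} = 0$ ($a{\left(J,S \right)} = \left(4 + 6\right) 0 = 10 \cdot 0 = 0$)
$\frac{1}{g{\left(-178,62 \right)} + a{\left(4,-256 \right)}} = \frac{1}{-178 + 0} = \frac{1}{-178} = - \frac{1}{178}$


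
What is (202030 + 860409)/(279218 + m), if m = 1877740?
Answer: 1062439/2156958 ≈ 0.49256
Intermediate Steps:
(202030 + 860409)/(279218 + m) = (202030 + 860409)/(279218 + 1877740) = 1062439/2156958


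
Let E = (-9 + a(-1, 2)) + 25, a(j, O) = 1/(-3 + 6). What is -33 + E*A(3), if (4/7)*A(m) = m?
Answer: 211/4 ≈ 52.750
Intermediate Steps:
a(j, O) = ⅓ (a(j, O) = 1/3 = ⅓)
A(m) = 7*m/4
E = 49/3 (E = (-9 + ⅓) + 25 = -26/3 + 25 = 49/3 ≈ 16.333)
-33 + E*A(3) = -33 + 49*((7/4)*3)/3 = -33 + (49/3)*(21/4) = -33 + 343/4 = 211/4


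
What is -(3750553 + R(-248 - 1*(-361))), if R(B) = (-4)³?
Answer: -3750489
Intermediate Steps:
R(B) = -64
-(3750553 + R(-248 - 1*(-361))) = -(3750553 - 64) = -1*3750489 = -3750489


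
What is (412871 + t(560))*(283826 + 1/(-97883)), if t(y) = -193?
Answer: 11464913047046046/97883 ≈ 1.1713e+11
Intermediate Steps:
(412871 + t(560))*(283826 + 1/(-97883)) = (412871 - 193)*(283826 + 1/(-97883)) = 412678*(283826 - 1/97883) = 412678*(27781740357/97883) = 11464913047046046/97883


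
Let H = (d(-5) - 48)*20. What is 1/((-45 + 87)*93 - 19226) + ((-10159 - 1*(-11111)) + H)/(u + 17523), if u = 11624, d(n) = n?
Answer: -1683707/446532040 ≈ -0.0037706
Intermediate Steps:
H = -1060 (H = (-5 - 48)*20 = -53*20 = -1060)
1/((-45 + 87)*93 - 19226) + ((-10159 - 1*(-11111)) + H)/(u + 17523) = 1/((-45 + 87)*93 - 19226) + ((-10159 - 1*(-11111)) - 1060)/(11624 + 17523) = 1/(42*93 - 19226) + ((-10159 + 11111) - 1060)/29147 = 1/(3906 - 19226) + (952 - 1060)*(1/29147) = 1/(-15320) - 108*1/29147 = -1/15320 - 108/29147 = -1683707/446532040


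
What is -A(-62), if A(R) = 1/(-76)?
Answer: 1/76 ≈ 0.013158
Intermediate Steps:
A(R) = -1/76
-A(-62) = -1*(-1/76) = 1/76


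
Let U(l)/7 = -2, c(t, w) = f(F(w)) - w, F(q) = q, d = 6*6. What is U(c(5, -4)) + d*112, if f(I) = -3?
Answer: 4018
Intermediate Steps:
d = 36
c(t, w) = -3 - w
U(l) = -14 (U(l) = 7*(-2) = -14)
U(c(5, -4)) + d*112 = -14 + 36*112 = -14 + 4032 = 4018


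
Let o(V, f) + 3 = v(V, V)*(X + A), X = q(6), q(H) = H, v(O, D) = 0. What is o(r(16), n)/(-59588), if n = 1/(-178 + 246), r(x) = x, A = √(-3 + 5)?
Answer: 3/59588 ≈ 5.0346e-5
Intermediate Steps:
A = √2 ≈ 1.4142
X = 6
n = 1/68 ≈ 0.014706
o(V, f) = -3 (o(V, f) = -3 + 0*(6 + √2) = -3 + 0 = -3)
o(r(16), n)/(-59588) = -3/(-59588) = -3*(-1/59588) = 3/59588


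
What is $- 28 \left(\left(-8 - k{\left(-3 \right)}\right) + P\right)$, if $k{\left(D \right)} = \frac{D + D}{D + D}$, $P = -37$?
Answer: $1288$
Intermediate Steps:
$k{\left(D \right)} = 1$ ($k{\left(D \right)} = \frac{2 D}{2 D} = 2 D \frac{1}{2 D} = 1$)
$- 28 \left(\left(-8 - k{\left(-3 \right)}\right) + P\right) = - 28 \left(\left(-8 - 1\right) - 37\right) = - 28 \left(-9 - 37\right) = \left(-28\right) \left(-46\right) = 1288$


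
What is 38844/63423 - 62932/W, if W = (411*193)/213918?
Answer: -31622799396668/186329727 ≈ -1.6971e+5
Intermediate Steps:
W = 26441/71306 (W = 79323*(1/213918) = 26441/71306 ≈ 0.37081)
38844/63423 - 62932/W = 38844/63423 - 62932/26441/71306 = 38844*(1/63423) - 62932*71306/26441 = 4316/7047 - 4487429192/26441 = -31622799396668/186329727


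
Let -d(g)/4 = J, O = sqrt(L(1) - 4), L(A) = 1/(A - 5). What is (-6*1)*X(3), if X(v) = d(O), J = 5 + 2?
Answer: 168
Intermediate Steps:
J = 7
L(A) = 1/(-5 + A)
O = I*sqrt(17)/2 (O = sqrt(1/(-5 + 1) - 4) = sqrt(1/(-4) - 4) = sqrt(-1/4 - 4) = sqrt(-17/4) = I*sqrt(17)/2 ≈ 2.0616*I)
d(g) = -28 (d(g) = -4*7 = -28)
X(v) = -28
(-6*1)*X(3) = -6*1*(-28) = -6*(-28) = 168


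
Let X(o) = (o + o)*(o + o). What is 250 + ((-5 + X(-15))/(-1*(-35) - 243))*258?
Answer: -89455/104 ≈ -860.14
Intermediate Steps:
X(o) = 4*o² (X(o) = (2*o)*(2*o) = 4*o²)
250 + ((-5 + X(-15))/(-1*(-35) - 243))*258 = 250 + ((-5 + 4*(-15)²)/(-1*(-35) - 243))*258 = 250 + ((-5 + 4*225)/(35 - 243))*258 = 250 + ((-5 + 900)/(-208))*258 = 250 + (895*(-1/208))*258 = 250 - 895/208*258 = 250 - 115455/104 = -89455/104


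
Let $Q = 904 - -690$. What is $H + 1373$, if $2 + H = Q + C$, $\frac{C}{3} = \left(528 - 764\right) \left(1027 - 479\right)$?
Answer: $-385019$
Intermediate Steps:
$C = -387984$ ($C = 3 \left(528 - 764\right) \left(1027 - 479\right) = 3 \left(\left(-236\right) 548\right) = 3 \left(-129328\right) = -387984$)
$Q = 1594$ ($Q = 904 + 690 = 1594$)
$H = -386392$ ($H = -2 + \left(1594 - 387984\right) = -2 - 386390 = -386392$)
$H + 1373 = -386392 + 1373 = -385019$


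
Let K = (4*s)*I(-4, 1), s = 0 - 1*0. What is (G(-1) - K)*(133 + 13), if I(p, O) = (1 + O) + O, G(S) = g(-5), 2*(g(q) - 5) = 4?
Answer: 1022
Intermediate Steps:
g(q) = 7 (g(q) = 5 + (1/2)*4 = 5 + 2 = 7)
G(S) = 7
s = 0 (s = 0 + 0 = 0)
I(p, O) = 1 + 2*O
K = 0 (K = (4*0)*(1 + 2*1) = 0*(1 + 2) = 0*3 = 0)
(G(-1) - K)*(133 + 13) = (7 - 1*0)*(133 + 13) = (7 + 0)*146 = 7*146 = 1022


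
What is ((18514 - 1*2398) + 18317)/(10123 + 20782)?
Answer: 4919/4415 ≈ 1.1142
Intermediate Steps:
((18514 - 1*2398) + 18317)/(10123 + 20782) = ((18514 - 2398) + 18317)/30905 = (16116 + 18317)*(1/30905) = 34433*(1/30905) = 4919/4415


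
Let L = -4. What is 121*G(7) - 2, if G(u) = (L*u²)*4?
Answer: -94866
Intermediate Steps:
G(u) = -16*u² (G(u) = -4*u²*4 = -16*u²)
121*G(7) - 2 = 121*(-16*7²) - 2 = 121*(-16*49) - 2 = 121*(-784) - 2 = -94864 - 2 = -94866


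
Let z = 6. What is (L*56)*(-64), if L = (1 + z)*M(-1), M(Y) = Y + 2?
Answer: -25088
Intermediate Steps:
M(Y) = 2 + Y
L = 7 (L = (1 + 6)*(2 - 1) = 7*1 = 7)
(L*56)*(-64) = (7*56)*(-64) = 392*(-64) = -25088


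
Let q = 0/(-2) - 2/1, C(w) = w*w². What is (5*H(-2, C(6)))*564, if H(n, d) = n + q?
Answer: -11280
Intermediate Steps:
C(w) = w³
q = -2 (q = 0*(-½) - 2*1 = 0 - 2 = -2)
H(n, d) = -2 + n (H(n, d) = n - 2 = -2 + n)
(5*H(-2, C(6)))*564 = (5*(-2 - 2))*564 = (5*(-4))*564 = -20*564 = -11280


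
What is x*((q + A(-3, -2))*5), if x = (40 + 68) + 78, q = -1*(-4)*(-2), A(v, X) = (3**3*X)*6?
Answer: -308760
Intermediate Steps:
A(v, X) = 162*X (A(v, X) = (27*X)*6 = 162*X)
q = -8 (q = 4*(-2) = -8)
x = 186 (x = 108 + 78 = 186)
x*((q + A(-3, -2))*5) = 186*((-8 + 162*(-2))*5) = 186*((-8 - 324)*5) = 186*(-332*5) = 186*(-1660) = -308760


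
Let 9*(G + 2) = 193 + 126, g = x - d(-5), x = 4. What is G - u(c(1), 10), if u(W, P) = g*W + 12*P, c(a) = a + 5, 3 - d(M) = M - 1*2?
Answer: -455/9 ≈ -50.556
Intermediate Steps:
d(M) = 5 - M (d(M) = 3 - (M - 1*2) = 3 - (M - 2) = 3 - (-2 + M) = 3 + (2 - M) = 5 - M)
g = -6 (g = 4 - (5 - 1*(-5)) = 4 - (5 + 5) = 4 - 1*10 = 4 - 10 = -6)
c(a) = 5 + a
G = 301/9 (G = -2 + (193 + 126)/9 = -2 + (⅑)*319 = -2 + 319/9 = 301/9 ≈ 33.444)
u(W, P) = -6*W + 12*P
G - u(c(1), 10) = 301/9 - (-6*(5 + 1) + 12*10) = 301/9 - (-6*6 + 120) = 301/9 - (-36 + 120) = 301/9 - 1*84 = 301/9 - 84 = -455/9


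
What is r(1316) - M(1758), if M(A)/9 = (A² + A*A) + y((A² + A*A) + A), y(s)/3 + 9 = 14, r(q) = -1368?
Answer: -55631655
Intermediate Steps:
y(s) = 15 (y(s) = -27 + 3*14 = -27 + 42 = 15)
M(A) = 135 + 18*A² (M(A) = 9*((A² + A*A) + 15) = 9*((A² + A²) + 15) = 9*(2*A² + 15) = 9*(15 + 2*A²) = 135 + 18*A²)
r(1316) - M(1758) = -1368 - (135 + 18*1758²) = -1368 - (135 + 18*3090564) = -1368 - (135 + 55630152) = -1368 - 1*55630287 = -1368 - 55630287 = -55631655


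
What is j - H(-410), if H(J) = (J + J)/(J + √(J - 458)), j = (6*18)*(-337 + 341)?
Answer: 9082247/21121 - 205*I*√217/21121 ≈ 430.01 - 0.14298*I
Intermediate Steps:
j = 432 (j = 108*4 = 432)
H(J) = 2*J/(J + √(-458 + J)) (H(J) = (2*J)/(J + √(-458 + J)) = 2*J/(J + √(-458 + J)))
j - H(-410) = 432 - 2*(-410)/(-410 + √(-458 - 410)) = 432 - 2*(-410)/(-410 + √(-868)) = 432 - 2*(-410)/(-410 + 2*I*√217) = 432 - (-820)/(-410 + 2*I*√217) = 432 + 820/(-410 + 2*I*√217)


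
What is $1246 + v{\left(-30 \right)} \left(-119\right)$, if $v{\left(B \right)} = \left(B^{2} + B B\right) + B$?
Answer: $-209384$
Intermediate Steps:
$v{\left(B \right)} = B + 2 B^{2}$ ($v{\left(B \right)} = \left(B^{2} + B^{2}\right) + B = 2 B^{2} + B = B + 2 B^{2}$)
$1246 + v{\left(-30 \right)} \left(-119\right) = 1246 + - 30 \left(1 + 2 \left(-30\right)\right) \left(-119\right) = 1246 + - 30 \left(1 - 60\right) \left(-119\right) = 1246 + \left(-30\right) \left(-59\right) \left(-119\right) = 1246 + 1770 \left(-119\right) = 1246 - 210630 = -209384$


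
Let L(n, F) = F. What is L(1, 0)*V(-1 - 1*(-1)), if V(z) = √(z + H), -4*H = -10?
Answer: 0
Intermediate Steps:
H = 5/2 (H = -¼*(-10) = 5/2 ≈ 2.5000)
V(z) = √(5/2 + z) (V(z) = √(z + 5/2) = √(5/2 + z))
L(1, 0)*V(-1 - 1*(-1)) = 0*(√(10 + 4*(-1 - 1*(-1)))/2) = 0*(√(10 + 4*(-1 + 1))/2) = 0*(√(10 + 4*0)/2) = 0*(√(10 + 0)/2) = 0*(√10/2) = 0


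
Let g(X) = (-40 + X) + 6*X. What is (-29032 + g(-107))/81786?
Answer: -29821/81786 ≈ -0.36462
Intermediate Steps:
g(X) = -40 + 7*X
(-29032 + g(-107))/81786 = (-29032 + (-40 + 7*(-107)))/81786 = (-29032 + (-40 - 749))*(1/81786) = (-29032 - 789)*(1/81786) = -29821*1/81786 = -29821/81786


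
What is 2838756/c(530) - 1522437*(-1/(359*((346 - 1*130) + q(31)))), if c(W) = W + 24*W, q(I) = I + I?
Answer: 151742908281/661188250 ≈ 229.50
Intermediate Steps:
q(I) = 2*I
c(W) = 25*W
2838756/c(530) - 1522437*(-1/(359*((346 - 1*130) + q(31)))) = 2838756/((25*530)) - 1522437*(-1/(359*((346 - 1*130) + 2*31))) = 2838756/13250 - 1522437*(-1/(359*((346 - 130) + 62))) = 2838756*(1/13250) - 1522437*(-1/(359*(216 + 62))) = 1419378/6625 - 1522437/(278*(-359)) = 1419378/6625 - 1522437/(-99802) = 1419378/6625 - 1522437*(-1/99802) = 1419378/6625 + 1522437/99802 = 151742908281/661188250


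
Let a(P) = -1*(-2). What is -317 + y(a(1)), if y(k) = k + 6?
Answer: -309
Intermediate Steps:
a(P) = 2
y(k) = 6 + k
-317 + y(a(1)) = -317 + (6 + 2) = -317 + 8 = -309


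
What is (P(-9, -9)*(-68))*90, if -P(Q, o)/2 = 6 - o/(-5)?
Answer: 51408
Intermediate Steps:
P(Q, o) = -12 - 2*o/5 (P(Q, o) = -2*(6 - o/(-5)) = -2*(6 - o*(-1)/5) = -2*(6 - (-1)*o/5) = -2*(6 + o/5) = -12 - 2*o/5)
(P(-9, -9)*(-68))*90 = ((-12 - ⅖*(-9))*(-68))*90 = ((-12 + 18/5)*(-68))*90 = -42/5*(-68)*90 = (2856/5)*90 = 51408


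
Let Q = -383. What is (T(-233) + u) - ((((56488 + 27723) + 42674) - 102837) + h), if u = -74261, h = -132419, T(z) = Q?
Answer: 33727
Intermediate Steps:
T(z) = -383
(T(-233) + u) - ((((56488 + 27723) + 42674) - 102837) + h) = (-383 - 74261) - ((((56488 + 27723) + 42674) - 102837) - 132419) = -74644 - (((84211 + 42674) - 102837) - 132419) = -74644 - ((126885 - 102837) - 132419) = -74644 - (24048 - 132419) = -74644 - 1*(-108371) = -74644 + 108371 = 33727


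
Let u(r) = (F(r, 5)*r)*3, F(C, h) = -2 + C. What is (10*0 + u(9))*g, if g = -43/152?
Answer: -8127/152 ≈ -53.467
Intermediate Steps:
u(r) = 3*r*(-2 + r) (u(r) = ((-2 + r)*r)*3 = (r*(-2 + r))*3 = 3*r*(-2 + r))
g = -43/152 (g = -43*1/152 = -43/152 ≈ -0.28289)
(10*0 + u(9))*g = (10*0 + 3*9*(-2 + 9))*(-43/152) = (0 + 3*9*7)*(-43/152) = (0 + 189)*(-43/152) = 189*(-43/152) = -8127/152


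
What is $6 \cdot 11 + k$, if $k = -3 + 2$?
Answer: $65$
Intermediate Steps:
$k = -1$
$6 \cdot 11 + k = 6 \cdot 11 - 1 = 66 - 1 = 65$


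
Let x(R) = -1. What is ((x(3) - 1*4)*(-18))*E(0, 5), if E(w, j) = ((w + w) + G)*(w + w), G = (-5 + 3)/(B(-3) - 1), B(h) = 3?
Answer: 0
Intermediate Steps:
G = -1 (G = (-5 + 3)/(3 - 1) = -2/2 = -2*½ = -1)
E(w, j) = 2*w*(-1 + 2*w) (E(w, j) = ((w + w) - 1)*(w + w) = (2*w - 1)*(2*w) = (-1 + 2*w)*(2*w) = 2*w*(-1 + 2*w))
((x(3) - 1*4)*(-18))*E(0, 5) = ((-1 - 1*4)*(-18))*(2*0*(-1 + 2*0)) = ((-1 - 4)*(-18))*(2*0*(-1 + 0)) = (-5*(-18))*(2*0*(-1)) = 90*0 = 0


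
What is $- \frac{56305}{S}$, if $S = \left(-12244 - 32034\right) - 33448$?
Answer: $\frac{56305}{77726} \approx 0.7244$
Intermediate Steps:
$S = -77726$ ($S = -44278 - 33448 = -77726$)
$- \frac{56305}{S} = - \frac{56305}{-77726} = \left(-56305\right) \left(- \frac{1}{77726}\right) = \frac{56305}{77726}$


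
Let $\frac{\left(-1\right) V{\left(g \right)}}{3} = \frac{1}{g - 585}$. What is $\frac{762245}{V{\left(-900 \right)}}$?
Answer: $377311275$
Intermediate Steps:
$V{\left(g \right)} = - \frac{3}{-585 + g}$ ($V{\left(g \right)} = - \frac{3}{g - 585} = - \frac{3}{-585 + g}$)
$\frac{762245}{V{\left(-900 \right)}} = \frac{762245}{\left(-3\right) \frac{1}{-585 - 900}} = \frac{762245}{\left(-3\right) \frac{1}{-1485}} = \frac{762245}{\left(-3\right) \left(- \frac{1}{1485}\right)} = 762245 \frac{1}{\frac{1}{495}} = 762245 \cdot 495 = 377311275$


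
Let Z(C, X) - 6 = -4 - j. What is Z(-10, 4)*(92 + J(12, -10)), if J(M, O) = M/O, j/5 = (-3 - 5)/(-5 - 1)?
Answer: -6356/15 ≈ -423.73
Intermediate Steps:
j = 20/3 (j = 5*((-3 - 5)/(-5 - 1)) = 5*(-8/(-6)) = 5*(-8*(-1/6)) = 5*(4/3) = 20/3 ≈ 6.6667)
Z(C, X) = -14/3 (Z(C, X) = 6 + (-4 - 1*20/3) = 6 + (-4 - 20/3) = 6 - 32/3 = -14/3)
Z(-10, 4)*(92 + J(12, -10)) = -14*(92 + 12/(-10))/3 = -14*(92 + 12*(-1/10))/3 = -14*(92 - 6/5)/3 = -14/3*454/5 = -6356/15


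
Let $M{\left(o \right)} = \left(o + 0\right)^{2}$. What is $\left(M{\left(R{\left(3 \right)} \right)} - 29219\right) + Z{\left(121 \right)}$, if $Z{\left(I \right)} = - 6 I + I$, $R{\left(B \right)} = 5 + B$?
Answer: $-29760$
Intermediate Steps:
$Z{\left(I \right)} = - 5 I$
$M{\left(o \right)} = o^{2}$
$\left(M{\left(R{\left(3 \right)} \right)} - 29219\right) + Z{\left(121 \right)} = \left(\left(5 + 3\right)^{2} - 29219\right) - 605 = \left(8^{2} - 29219\right) - 605 = \left(64 - 29219\right) - 605 = -29155 - 605 = -29760$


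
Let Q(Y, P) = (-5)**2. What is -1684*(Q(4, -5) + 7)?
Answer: -53888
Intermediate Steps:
Q(Y, P) = 25
-1684*(Q(4, -5) + 7) = -1684*(25 + 7) = -1684*32 = -53888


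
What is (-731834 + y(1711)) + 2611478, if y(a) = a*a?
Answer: 4807165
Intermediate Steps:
y(a) = a²
(-731834 + y(1711)) + 2611478 = (-731834 + 1711²) + 2611478 = (-731834 + 2927521) + 2611478 = 2195687 + 2611478 = 4807165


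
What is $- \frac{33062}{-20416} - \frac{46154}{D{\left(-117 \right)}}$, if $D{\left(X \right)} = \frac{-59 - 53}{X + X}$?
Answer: $- \frac{6890307251}{71456} \approx -96427.0$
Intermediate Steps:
$D{\left(X \right)} = - \frac{56}{X}$ ($D{\left(X \right)} = - \frac{112}{2 X} = - 112 \frac{1}{2 X} = - \frac{56}{X}$)
$- \frac{33062}{-20416} - \frac{46154}{D{\left(-117 \right)}} = - \frac{33062}{-20416} - \frac{46154}{\left(-56\right) \frac{1}{-117}} = \left(-33062\right) \left(- \frac{1}{20416}\right) - \frac{46154}{\left(-56\right) \left(- \frac{1}{117}\right)} = \frac{16531}{10208} - \frac{46154}{\frac{56}{117}} = \frac{16531}{10208} - \frac{2700009}{28} = - \frac{6890307251}{71456}$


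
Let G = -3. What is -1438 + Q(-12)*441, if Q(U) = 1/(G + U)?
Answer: -7337/5 ≈ -1467.4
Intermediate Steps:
Q(U) = 1/(-3 + U)
-1438 + Q(-12)*441 = -1438 + 441/(-3 - 12) = -1438 + 441/(-15) = -1438 - 1/15*441 = -1438 - 147/5 = -7337/5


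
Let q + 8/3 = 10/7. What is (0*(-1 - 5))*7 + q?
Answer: -26/21 ≈ -1.2381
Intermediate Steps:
q = -26/21 (q = -8/3 + 10/7 = -26/21 ≈ -1.2381)
(0*(-1 - 5))*7 + q = (0*(-1 - 5))*7 - 26/21 = (0*(-6))*7 - 26/21 = 0*7 - 26/21 = 0 - 26/21 = -26/21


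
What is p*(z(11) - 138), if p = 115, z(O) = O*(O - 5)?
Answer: -8280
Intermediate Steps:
z(O) = O*(-5 + O)
p*(z(11) - 138) = 115*(11*(-5 + 11) - 138) = 115*(11*6 - 138) = 115*(66 - 138) = 115*(-72) = -8280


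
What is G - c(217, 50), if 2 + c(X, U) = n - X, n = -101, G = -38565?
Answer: -38245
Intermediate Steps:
c(X, U) = -103 - X (c(X, U) = -2 + (-101 - X) = -103 - X)
G - c(217, 50) = -38565 - (-103 - 1*217) = -38565 - (-103 - 217) = -38565 - 1*(-320) = -38565 + 320 = -38245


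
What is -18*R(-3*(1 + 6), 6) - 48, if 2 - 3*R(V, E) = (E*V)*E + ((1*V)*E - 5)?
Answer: -5382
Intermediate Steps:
R(V, E) = 7/3 - E*V/3 - V*E²/3 (R(V, E) = ⅔ - ((E*V)*E + ((1*V)*E - 5))/3 = ⅔ - (V*E² + (V*E - 5))/3 = ⅔ - (V*E² + (E*V - 5))/3 = ⅔ - (V*E² + (-5 + E*V))/3 = ⅔ - (-5 + E*V + V*E²)/3 = ⅔ + (5/3 - E*V/3 - V*E²/3) = 7/3 - E*V/3 - V*E²/3)
-18*R(-3*(1 + 6), 6) - 48 = -18*(7/3 - ⅓*6*(-3*(1 + 6)) - ⅓*(-3*(1 + 6))*6²) - 48 = -18*(7/3 - ⅓*6*(-3*7) - ⅓*(-3*7)*36) - 48 = -18*(7/3 - ⅓*6*(-21) - ⅓*(-21)*36) - 48 = -18*(7/3 + 42 + 252) - 48 = -18*889/3 - 48 = -5334 - 48 = -5382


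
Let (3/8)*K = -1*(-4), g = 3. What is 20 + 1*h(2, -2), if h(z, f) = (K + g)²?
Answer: 1861/9 ≈ 206.78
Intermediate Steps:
K = 32/3 (K = 8*(-1*(-4))/3 = (8/3)*4 = 32/3 ≈ 10.667)
h(z, f) = 1681/9 (h(z, f) = (32/3 + 3)² = (41/3)² = 1681/9)
20 + 1*h(2, -2) = 20 + 1*(1681/9) = 20 + 1681/9 = 1861/9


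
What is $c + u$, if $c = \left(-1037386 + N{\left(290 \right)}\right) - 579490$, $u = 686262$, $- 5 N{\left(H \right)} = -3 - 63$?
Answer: $- \frac{4653004}{5} \approx -9.306 \cdot 10^{5}$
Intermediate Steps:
$N{\left(H \right)} = \frac{66}{5}$ ($N{\left(H \right)} = - \frac{-3 - 63}{5} = \left(- \frac{1}{5}\right) \left(-66\right) = \frac{66}{5}$)
$c = - \frac{8084314}{5}$ ($c = \left(-1037386 + \frac{66}{5}\right) - 579490 = - \frac{5186864}{5} - 579490 = - \frac{8084314}{5} \approx -1.6169 \cdot 10^{6}$)
$c + u = - \frac{8084314}{5} + 686262 = - \frac{4653004}{5}$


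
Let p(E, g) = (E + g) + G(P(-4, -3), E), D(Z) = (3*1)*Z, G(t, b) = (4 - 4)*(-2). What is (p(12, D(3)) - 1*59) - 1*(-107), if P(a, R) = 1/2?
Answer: 69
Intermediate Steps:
P(a, R) = 1/2
G(t, b) = 0 (G(t, b) = 0*(-2) = 0)
D(Z) = 3*Z
p(E, g) = E + g (p(E, g) = (E + g) + 0 = E + g)
(p(12, D(3)) - 1*59) - 1*(-107) = ((12 + 3*3) - 1*59) - 1*(-107) = ((12 + 9) - 59) + 107 = (21 - 59) + 107 = -38 + 107 = 69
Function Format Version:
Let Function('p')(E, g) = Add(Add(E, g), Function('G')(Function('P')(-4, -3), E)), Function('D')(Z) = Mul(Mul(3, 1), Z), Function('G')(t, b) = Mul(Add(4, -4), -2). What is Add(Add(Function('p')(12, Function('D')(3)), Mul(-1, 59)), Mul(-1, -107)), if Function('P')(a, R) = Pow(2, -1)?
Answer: 69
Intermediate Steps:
Function('P')(a, R) = Rational(1, 2)
Function('G')(t, b) = 0 (Function('G')(t, b) = Mul(0, -2) = 0)
Function('D')(Z) = Mul(3, Z)
Function('p')(E, g) = Add(E, g) (Function('p')(E, g) = Add(Add(E, g), 0) = Add(E, g))
Add(Add(Function('p')(12, Function('D')(3)), Mul(-1, 59)), Mul(-1, -107)) = Add(Add(Add(12, Mul(3, 3)), Mul(-1, 59)), Mul(-1, -107)) = Add(Add(Add(12, 9), -59), 107) = Add(Add(21, -59), 107) = Add(-38, 107) = 69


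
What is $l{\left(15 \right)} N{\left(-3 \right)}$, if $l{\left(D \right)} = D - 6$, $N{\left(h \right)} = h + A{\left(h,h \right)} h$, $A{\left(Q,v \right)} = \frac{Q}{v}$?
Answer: $-54$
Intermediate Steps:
$N{\left(h \right)} = 2 h$ ($N{\left(h \right)} = h + \frac{h}{h} h = h + 1 h = h + h = 2 h$)
$l{\left(D \right)} = -6 + D$ ($l{\left(D \right)} = D - 6 = -6 + D$)
$l{\left(15 \right)} N{\left(-3 \right)} = \left(-6 + 15\right) 2 \left(-3\right) = 9 \left(-6\right) = -54$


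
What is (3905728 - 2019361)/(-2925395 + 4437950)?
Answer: 628789/504185 ≈ 1.2471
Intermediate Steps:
(3905728 - 2019361)/(-2925395 + 4437950) = 1886367/1512555 = 1886367*(1/1512555) = 628789/504185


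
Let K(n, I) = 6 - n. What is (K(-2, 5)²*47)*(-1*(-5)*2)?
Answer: 30080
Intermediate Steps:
(K(-2, 5)²*47)*(-1*(-5)*2) = ((6 - 1*(-2))²*47)*(-1*(-5)*2) = ((6 + 2)²*47)*(5*2) = (8²*47)*10 = (64*47)*10 = 3008*10 = 30080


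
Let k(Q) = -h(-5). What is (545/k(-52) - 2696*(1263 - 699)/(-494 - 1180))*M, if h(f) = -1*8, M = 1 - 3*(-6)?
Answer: 41409493/2232 ≈ 18553.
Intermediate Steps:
M = 19 (M = 1 + 18 = 19)
h(f) = -8
k(Q) = 8 (k(Q) = -1*(-8) = 8)
(545/k(-52) - 2696*(1263 - 699)/(-494 - 1180))*M = (545/8 - 2696*(1263 - 699)/(-494 - 1180))*19 = (545*(1/8) - 2696/((-1674/564)))*19 = (545/8 - 2696/((-1674*1/564)))*19 = (545/8 - 2696/(-279/94))*19 = (545/8 - 2696*(-94/279))*19 = (545/8 + 253424/279)*19 = (2179447/2232)*19 = 41409493/2232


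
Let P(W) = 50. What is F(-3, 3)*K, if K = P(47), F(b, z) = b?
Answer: -150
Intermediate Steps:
K = 50
F(-3, 3)*K = -3*50 = -150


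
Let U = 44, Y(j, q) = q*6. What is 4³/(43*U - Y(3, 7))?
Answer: 32/925 ≈ 0.034595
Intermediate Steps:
Y(j, q) = 6*q
4³/(43*U - Y(3, 7)) = 4³/(43*44 - 6*7) = 64/(1892 - 1*42) = 64/(1892 - 42) = 64/1850 = 64*(1/1850) = 32/925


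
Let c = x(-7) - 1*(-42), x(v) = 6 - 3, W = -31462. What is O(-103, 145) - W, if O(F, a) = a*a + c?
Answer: 52532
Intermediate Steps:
x(v) = 3
c = 45 (c = 3 - 1*(-42) = 3 + 42 = 45)
O(F, a) = 45 + a² (O(F, a) = a*a + 45 = a² + 45 = 45 + a²)
O(-103, 145) - W = (45 + 145²) - 1*(-31462) = (45 + 21025) + 31462 = 21070 + 31462 = 52532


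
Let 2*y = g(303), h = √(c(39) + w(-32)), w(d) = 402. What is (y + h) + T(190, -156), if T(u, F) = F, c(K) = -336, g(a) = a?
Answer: -9/2 + √66 ≈ 3.6240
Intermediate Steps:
h = √66 (h = √(-336 + 402) = √66 ≈ 8.1240)
y = 303/2 (y = (½)*303 = 303/2 ≈ 151.50)
(y + h) + T(190, -156) = (303/2 + √66) - 156 = -9/2 + √66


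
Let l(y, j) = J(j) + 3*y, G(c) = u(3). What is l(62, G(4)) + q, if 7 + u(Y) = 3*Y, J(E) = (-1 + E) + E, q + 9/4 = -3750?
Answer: -14253/4 ≈ -3563.3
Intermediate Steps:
q = -15009/4 (q = -9/4 - 3750 = -15009/4 ≈ -3752.3)
J(E) = -1 + 2*E
u(Y) = -7 + 3*Y
G(c) = 2 (G(c) = -7 + 3*3 = -7 + 9 = 2)
l(y, j) = -1 + 2*j + 3*y (l(y, j) = (-1 + 2*j) + 3*y = -1 + 2*j + 3*y)
l(62, G(4)) + q = (-1 + 2*2 + 3*62) - 15009/4 = (-1 + 4 + 186) - 15009/4 = 189 - 15009/4 = -14253/4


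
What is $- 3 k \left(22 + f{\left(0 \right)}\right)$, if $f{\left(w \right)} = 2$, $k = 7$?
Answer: $-504$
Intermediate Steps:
$- 3 k \left(22 + f{\left(0 \right)}\right) = \left(-3\right) 7 \left(22 + 2\right) = \left(-21\right) 24 = -504$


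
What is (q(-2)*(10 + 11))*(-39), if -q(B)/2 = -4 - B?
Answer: -3276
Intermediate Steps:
q(B) = 8 + 2*B (q(B) = -2*(-4 - B) = 8 + 2*B)
(q(-2)*(10 + 11))*(-39) = ((8 + 2*(-2))*(10 + 11))*(-39) = ((8 - 4)*21)*(-39) = (4*21)*(-39) = 84*(-39) = -3276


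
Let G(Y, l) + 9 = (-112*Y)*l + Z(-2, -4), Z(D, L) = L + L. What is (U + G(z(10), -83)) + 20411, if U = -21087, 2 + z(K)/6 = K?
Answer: 445515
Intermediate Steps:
Z(D, L) = 2*L
z(K) = -12 + 6*K
G(Y, l) = -17 - 112*Y*l (G(Y, l) = -9 + ((-112*Y)*l + 2*(-4)) = -9 + (-112*Y*l - 8) = -9 + (-8 - 112*Y*l) = -17 - 112*Y*l)
(U + G(z(10), -83)) + 20411 = (-21087 + (-17 - 112*(-12 + 6*10)*(-83))) + 20411 = (-21087 + (-17 - 112*(-12 + 60)*(-83))) + 20411 = (-21087 + (-17 - 112*48*(-83))) + 20411 = (-21087 + (-17 + 446208)) + 20411 = (-21087 + 446191) + 20411 = 425104 + 20411 = 445515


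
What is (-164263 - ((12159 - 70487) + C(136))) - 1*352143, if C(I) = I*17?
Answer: -460390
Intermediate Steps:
C(I) = 17*I
(-164263 - ((12159 - 70487) + C(136))) - 1*352143 = (-164263 - ((12159 - 70487) + 17*136)) - 1*352143 = (-164263 - (-58328 + 2312)) - 352143 = (-164263 - 1*(-56016)) - 352143 = (-164263 + 56016) - 352143 = -108247 - 352143 = -460390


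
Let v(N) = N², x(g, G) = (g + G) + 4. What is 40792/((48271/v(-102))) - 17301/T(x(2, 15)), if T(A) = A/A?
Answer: -410736603/48271 ≈ -8509.0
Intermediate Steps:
x(g, G) = 4 + G + g (x(g, G) = (G + g) + 4 = 4 + G + g)
T(A) = 1
40792/((48271/v(-102))) - 17301/T(x(2, 15)) = 40792/((48271/((-102)²))) - 17301/1 = 40792/((48271/10404)) - 17301*1 = 40792/((48271*(1/10404))) - 17301 = 40792/(48271/10404) - 17301 = 40792*(10404/48271) - 17301 = 424399968/48271 - 17301 = -410736603/48271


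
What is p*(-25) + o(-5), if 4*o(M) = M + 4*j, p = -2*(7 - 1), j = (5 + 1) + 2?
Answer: 1227/4 ≈ 306.75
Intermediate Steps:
j = 8 (j = 6 + 2 = 8)
p = -12 (p = -2*6 = -12)
o(M) = 8 + M/4 (o(M) = (M + 4*8)/4 = (M + 32)/4 = (32 + M)/4 = 8 + M/4)
p*(-25) + o(-5) = -12*(-25) + (8 + (¼)*(-5)) = 300 + (8 - 5/4) = 300 + 27/4 = 1227/4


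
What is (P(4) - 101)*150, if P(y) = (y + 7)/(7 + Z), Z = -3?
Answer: -29475/2 ≈ -14738.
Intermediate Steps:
P(y) = 7/4 + y/4 (P(y) = (y + 7)/(7 - 3) = (7 + y)/4 = (7 + y)*(¼) = 7/4 + y/4)
(P(4) - 101)*150 = ((7/4 + (¼)*4) - 101)*150 = ((7/4 + 1) - 101)*150 = (11/4 - 101)*150 = -393/4*150 = -29475/2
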